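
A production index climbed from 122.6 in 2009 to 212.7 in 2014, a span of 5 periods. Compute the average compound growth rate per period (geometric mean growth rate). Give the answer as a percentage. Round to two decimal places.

11.65%

Growth factor = (212.7/122.6)^(1/5) = (1.734910)^(1/5) = 1.116491
Growth rate = 1.116491 − 1 = 0.116491 = 11.6491%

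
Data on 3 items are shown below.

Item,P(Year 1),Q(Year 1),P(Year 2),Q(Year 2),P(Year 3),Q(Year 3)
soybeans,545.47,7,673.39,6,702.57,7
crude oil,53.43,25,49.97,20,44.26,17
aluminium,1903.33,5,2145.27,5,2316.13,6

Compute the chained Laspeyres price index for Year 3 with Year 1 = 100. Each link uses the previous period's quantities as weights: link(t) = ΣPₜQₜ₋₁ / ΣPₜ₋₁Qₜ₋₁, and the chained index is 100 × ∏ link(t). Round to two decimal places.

120.36

Link Year 1→Year 2:
ΣP(Year 2)Q(Year 1) = 673.39×7 + 49.97×25 + 2145.27×5 = 4713.73 + 1249.25 + 10726.35 = 16689.33
ΣP(Year 1)Q(Year 1) = 545.47×7 + 53.43×25 + 1903.33×5 = 3818.29 + 1335.75 + 9516.65 = 14670.69
link = 16689.33/14670.69 = 1.137597
Link Year 2→Year 3:
ΣP(Year 3)Q(Year 2) = 702.57×6 + 44.26×20 + 2316.13×5 = 4215.42 + 885.2 + 11580.65 = 16681.27
ΣP(Year 2)Q(Year 2) = 673.39×6 + 49.97×20 + 2145.27×5 = 4040.34 + 999.4 + 10726.35 = 15766.09
link = 16681.27/15766.09 = 1.058047
Chained index = 100 × 1.137597 × 1.058047 = 120.3631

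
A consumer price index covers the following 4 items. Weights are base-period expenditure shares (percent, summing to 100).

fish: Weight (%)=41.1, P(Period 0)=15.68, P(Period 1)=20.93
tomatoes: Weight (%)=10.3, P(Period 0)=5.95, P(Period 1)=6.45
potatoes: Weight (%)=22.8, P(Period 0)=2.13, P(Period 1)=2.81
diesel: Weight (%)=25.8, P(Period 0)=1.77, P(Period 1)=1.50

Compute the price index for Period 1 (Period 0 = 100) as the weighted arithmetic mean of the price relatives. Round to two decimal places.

fish: 41.1 × (20.93/15.68) = 41.1 × 1.334821 = 54.8612
tomatoes: 10.3 × (6.45/5.95) = 10.3 × 1.084034 = 11.1655
potatoes: 22.8 × (2.81/2.13) = 22.8 × 1.319249 = 30.0789
diesel: 25.8 × (1.50/1.77) = 25.8 × 0.847458 = 21.8644
Index = Σ wᵢ·(p₁ᵢ/p₀ᵢ) = 54.8612 + 11.1655 + 30.0789 + 21.8644 = 117.9700

117.97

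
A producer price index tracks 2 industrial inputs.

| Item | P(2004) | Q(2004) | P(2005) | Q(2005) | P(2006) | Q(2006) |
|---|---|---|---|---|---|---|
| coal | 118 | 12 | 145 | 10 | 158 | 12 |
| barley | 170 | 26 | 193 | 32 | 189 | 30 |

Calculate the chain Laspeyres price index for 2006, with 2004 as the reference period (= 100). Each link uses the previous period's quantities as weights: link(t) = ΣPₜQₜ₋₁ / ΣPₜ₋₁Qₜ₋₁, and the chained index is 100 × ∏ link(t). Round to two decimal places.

115.83

Link 2004→2005:
ΣP(2005)Q(2004) = 145×12 + 193×26 = 1740 + 5018 = 6758
ΣP(2004)Q(2004) = 118×12 + 170×26 = 1416 + 4420 = 5836
link = 6758/5836 = 1.157985
Link 2005→2006:
ΣP(2006)Q(2005) = 158×10 + 189×32 = 1580 + 6048 = 7628
ΣP(2005)Q(2005) = 145×10 + 193×32 = 1450 + 6176 = 7626
link = 7628/7626 = 1.000262
Chained index = 100 × 1.157985 × 1.000262 = 115.8289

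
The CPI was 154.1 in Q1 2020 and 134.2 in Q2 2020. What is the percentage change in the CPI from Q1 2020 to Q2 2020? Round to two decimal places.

Change = (134.2 − 154.1) / 154.1 × 100
       = -19.9 / 154.1 × 100 = -12.9137%

-12.91%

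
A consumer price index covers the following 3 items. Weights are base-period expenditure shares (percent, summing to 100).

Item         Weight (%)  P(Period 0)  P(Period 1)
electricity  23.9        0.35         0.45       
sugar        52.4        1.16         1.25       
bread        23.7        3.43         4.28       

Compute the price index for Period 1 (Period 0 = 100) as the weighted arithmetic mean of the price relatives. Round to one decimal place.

116.8

electricity: 23.9 × (0.45/0.35) = 23.9 × 1.285714 = 30.7286
sugar: 52.4 × (1.25/1.16) = 52.4 × 1.077586 = 56.4655
bread: 23.7 × (4.28/3.43) = 23.7 × 1.247813 = 29.5732
Index = Σ wᵢ·(p₁ᵢ/p₀ᵢ) = 30.7286 + 56.4655 + 29.5732 = 116.7673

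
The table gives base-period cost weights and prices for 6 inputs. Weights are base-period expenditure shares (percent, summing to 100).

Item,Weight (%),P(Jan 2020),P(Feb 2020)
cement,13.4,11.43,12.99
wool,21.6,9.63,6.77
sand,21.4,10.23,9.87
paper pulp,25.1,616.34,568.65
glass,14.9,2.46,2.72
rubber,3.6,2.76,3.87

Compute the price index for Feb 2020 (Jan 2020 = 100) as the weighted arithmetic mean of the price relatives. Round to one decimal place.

cement: 13.4 × (12.99/11.43) = 13.4 × 1.136483 = 15.2289
wool: 21.6 × (6.77/9.63) = 21.6 × 0.703011 = 15.1850
sand: 21.4 × (9.87/10.23) = 21.4 × 0.964809 = 20.6469
paper pulp: 25.1 × (568.65/616.34) = 25.1 × 0.922624 = 23.1579
glass: 14.9 × (2.72/2.46) = 14.9 × 1.105691 = 16.4748
rubber: 3.6 × (3.87/2.76) = 3.6 × 1.402174 = 5.0478
Index = Σ wᵢ·(p₁ᵢ/p₀ᵢ) = 15.2289 + 15.1850 + 20.6469 + 23.1579 + 16.4748 + 5.0478 = 95.7413

95.7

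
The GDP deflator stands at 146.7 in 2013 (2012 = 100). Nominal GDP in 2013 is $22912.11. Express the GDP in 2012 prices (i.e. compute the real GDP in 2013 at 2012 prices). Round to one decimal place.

15618.3

Real = Nominal ÷ (Index/100) = 22912.11 ÷ (146.7/100)
     = 22912.11 ÷ 1.467 = 15618.3436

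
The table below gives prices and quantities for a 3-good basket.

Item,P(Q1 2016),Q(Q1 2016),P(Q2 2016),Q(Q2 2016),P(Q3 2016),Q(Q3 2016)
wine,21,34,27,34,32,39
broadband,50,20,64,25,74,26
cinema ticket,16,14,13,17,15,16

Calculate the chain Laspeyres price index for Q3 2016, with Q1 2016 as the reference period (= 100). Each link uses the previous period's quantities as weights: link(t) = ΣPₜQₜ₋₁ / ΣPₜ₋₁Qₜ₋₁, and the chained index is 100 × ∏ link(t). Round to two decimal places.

Link Q1 2016→Q2 2016:
ΣP(Q2 2016)Q(Q1 2016) = 27×34 + 64×20 + 13×14 = 918 + 1280 + 182 = 2380
ΣP(Q1 2016)Q(Q1 2016) = 21×34 + 50×20 + 16×14 = 714 + 1000 + 224 = 1938
link = 2380/1938 = 1.228070
Link Q2 2016→Q3 2016:
ΣP(Q3 2016)Q(Q2 2016) = 32×34 + 74×25 + 15×17 = 1088 + 1850 + 255 = 3193
ΣP(Q2 2016)Q(Q2 2016) = 27×34 + 64×25 + 13×17 = 918 + 1600 + 221 = 2739
link = 3193/2739 = 1.165754
Chained index = 100 × 1.228070 × 1.165754 = 143.1628

143.16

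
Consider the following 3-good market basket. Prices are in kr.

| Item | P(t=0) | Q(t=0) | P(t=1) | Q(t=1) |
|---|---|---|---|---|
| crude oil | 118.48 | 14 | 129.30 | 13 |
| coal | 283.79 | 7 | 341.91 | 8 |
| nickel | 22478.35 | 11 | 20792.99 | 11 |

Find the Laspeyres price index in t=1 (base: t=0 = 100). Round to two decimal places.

Laspeyres price index uses base-period quantities as weights.
ΣP(t=1)·Q(t=0) = 129.30×14 + 341.91×7 + 20792.99×11 = 1810.2 + 2393.37 + 228722.89 = 232926.46
ΣP(t=0)·Q(t=0) = 118.48×14 + 283.79×7 + 22478.35×11 = 1658.72 + 1986.53 + 247261.85 = 250907.1
Index = 232926.46 / 250907.1 × 100 = 92.8337

92.83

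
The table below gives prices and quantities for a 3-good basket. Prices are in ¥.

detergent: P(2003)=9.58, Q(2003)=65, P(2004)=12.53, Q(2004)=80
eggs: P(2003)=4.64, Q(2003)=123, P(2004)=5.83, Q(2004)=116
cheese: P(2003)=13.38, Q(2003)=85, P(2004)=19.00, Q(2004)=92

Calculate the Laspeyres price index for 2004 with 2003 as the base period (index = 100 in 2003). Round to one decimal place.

Laspeyres price index uses base-period quantities as weights.
ΣP(2004)·Q(2003) = 12.53×65 + 5.83×123 + 19.00×85 = 814.45 + 717.09 + 1615 = 3146.54
ΣP(2003)·Q(2003) = 9.58×65 + 4.64×123 + 13.38×85 = 622.7 + 570.72 + 1137.3 = 2330.72
Index = 3146.54 / 2330.72 × 100 = 135.0029

135.0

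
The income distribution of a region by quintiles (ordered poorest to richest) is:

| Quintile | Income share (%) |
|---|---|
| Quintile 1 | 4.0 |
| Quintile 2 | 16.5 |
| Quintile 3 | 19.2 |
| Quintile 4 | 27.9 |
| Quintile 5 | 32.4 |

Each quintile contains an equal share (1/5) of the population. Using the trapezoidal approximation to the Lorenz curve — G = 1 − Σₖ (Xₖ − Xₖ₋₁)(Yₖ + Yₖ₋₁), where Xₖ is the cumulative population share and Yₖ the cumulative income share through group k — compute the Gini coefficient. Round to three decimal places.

Cumulative income shares Yₖ: 0.0400, 0.2050, 0.3970, 0.6760, 1.0000
Σ (Xₖ−Xₖ₋₁)(Yₖ+Yₖ₋₁) = (1/5)(0.0400+0.0000) + (1/5)(0.2050+0.0400) + (1/5)(0.3970+0.2050) + (1/5)(0.6760+0.3970) + (1/5)(1.0000+0.6760)
  = 0.0080 + 0.0490 + 0.1204 + 0.2146 + 0.3352 = 0.7272
G = 1 − 0.7272 = 0.2728

0.273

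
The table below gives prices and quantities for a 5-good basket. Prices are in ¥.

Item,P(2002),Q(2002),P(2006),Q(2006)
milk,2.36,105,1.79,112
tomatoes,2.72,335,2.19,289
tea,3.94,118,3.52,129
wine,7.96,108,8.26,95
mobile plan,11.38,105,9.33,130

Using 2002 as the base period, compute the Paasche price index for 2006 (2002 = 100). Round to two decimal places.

86.58

Paasche price index uses current-period quantities as weights.
ΣP(2006)·Q(2006) = 1.79×112 + 2.19×289 + 3.52×129 + 8.26×95 + 9.33×130 = 200.48 + 632.91 + 454.08 + 784.7 + 1212.9 = 3285.07
ΣP(2002)·Q(2006) = 2.36×112 + 2.72×289 + 3.94×129 + 7.96×95 + 11.38×130 = 264.32 + 786.08 + 508.26 + 756.2 + 1479.4 = 3794.26
Index = 3285.07 / 3794.26 × 100 = 86.5800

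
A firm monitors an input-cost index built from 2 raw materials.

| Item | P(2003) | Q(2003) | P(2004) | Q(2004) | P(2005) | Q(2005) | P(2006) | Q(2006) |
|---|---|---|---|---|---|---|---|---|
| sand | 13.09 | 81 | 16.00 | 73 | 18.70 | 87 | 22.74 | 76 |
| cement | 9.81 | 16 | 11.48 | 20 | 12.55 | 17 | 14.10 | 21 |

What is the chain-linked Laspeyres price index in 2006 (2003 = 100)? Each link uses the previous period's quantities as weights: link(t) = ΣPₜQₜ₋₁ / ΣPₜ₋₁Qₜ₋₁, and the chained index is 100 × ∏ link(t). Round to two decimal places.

Link 2003→2004:
ΣP(2004)Q(2003) = 16.00×81 + 11.48×16 = 1296 + 183.68 = 1479.68
ΣP(2003)Q(2003) = 13.09×81 + 9.81×16 = 1060.29 + 156.96 = 1217.25
link = 1479.68/1217.25 = 1.215593
Link 2004→2005:
ΣP(2005)Q(2004) = 18.70×73 + 12.55×20 = 1365.1 + 251 = 1616.1
ΣP(2004)Q(2004) = 16.00×73 + 11.48×20 = 1168 + 229.6 = 1397.6
link = 1616.1/1397.6 = 1.156339
Link 2005→2006:
ΣP(2006)Q(2005) = 22.74×87 + 14.10×17 = 1978.38 + 239.7 = 2218.08
ΣP(2005)Q(2005) = 18.70×87 + 12.55×17 = 1626.9 + 213.35 = 1840.25
link = 2218.08/1840.25 = 1.205314
Chained index = 100 × 1.215593 × 1.156339 × 1.205314 = 169.4235

169.42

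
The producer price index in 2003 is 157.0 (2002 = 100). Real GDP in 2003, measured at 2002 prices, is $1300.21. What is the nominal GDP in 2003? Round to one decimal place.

Nominal = Real × (Index/100) = 1300.21 × (157.0/100)
        = 1300.21 × 1.570 = 2041.3297

2041.3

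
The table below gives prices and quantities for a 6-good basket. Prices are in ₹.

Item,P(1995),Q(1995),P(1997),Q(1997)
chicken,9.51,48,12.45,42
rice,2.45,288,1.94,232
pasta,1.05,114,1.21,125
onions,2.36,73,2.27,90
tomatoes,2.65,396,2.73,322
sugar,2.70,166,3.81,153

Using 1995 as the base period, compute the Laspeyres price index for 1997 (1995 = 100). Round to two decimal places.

Laspeyres price index uses base-period quantities as weights.
ΣP(1997)·Q(1995) = 12.45×48 + 1.94×288 + 1.21×114 + 2.27×73 + 2.73×396 + 3.81×166 = 597.6 + 558.72 + 137.94 + 165.71 + 1081.08 + 632.46 = 3173.51
ΣP(1995)·Q(1995) = 9.51×48 + 2.45×288 + 1.05×114 + 2.36×73 + 2.65×396 + 2.70×166 = 456.48 + 705.6 + 119.7 + 172.28 + 1049.4 + 448.2 = 2951.66
Index = 3173.51 / 2951.66 × 100 = 107.5161

107.52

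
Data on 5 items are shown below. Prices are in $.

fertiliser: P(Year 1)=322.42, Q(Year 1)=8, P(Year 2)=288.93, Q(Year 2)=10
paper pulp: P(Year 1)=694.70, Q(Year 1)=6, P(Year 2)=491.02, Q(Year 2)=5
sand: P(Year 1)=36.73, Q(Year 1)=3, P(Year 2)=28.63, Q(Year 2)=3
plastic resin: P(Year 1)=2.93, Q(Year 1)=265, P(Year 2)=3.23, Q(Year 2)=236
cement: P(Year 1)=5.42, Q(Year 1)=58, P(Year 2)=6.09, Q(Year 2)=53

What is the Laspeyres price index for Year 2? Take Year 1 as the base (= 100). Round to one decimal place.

Laspeyres price index uses base-period quantities as weights.
ΣP(Year 2)·Q(Year 1) = 288.93×8 + 491.02×6 + 28.63×3 + 3.23×265 + 6.09×58 = 2311.44 + 2946.12 + 85.89 + 855.95 + 353.22 = 6552.62
ΣP(Year 1)·Q(Year 1) = 322.42×8 + 694.70×6 + 36.73×3 + 2.93×265 + 5.42×58 = 2579.36 + 4168.2 + 110.19 + 776.45 + 314.36 = 7948.56
Index = 6552.62 / 7948.56 × 100 = 82.4378

82.4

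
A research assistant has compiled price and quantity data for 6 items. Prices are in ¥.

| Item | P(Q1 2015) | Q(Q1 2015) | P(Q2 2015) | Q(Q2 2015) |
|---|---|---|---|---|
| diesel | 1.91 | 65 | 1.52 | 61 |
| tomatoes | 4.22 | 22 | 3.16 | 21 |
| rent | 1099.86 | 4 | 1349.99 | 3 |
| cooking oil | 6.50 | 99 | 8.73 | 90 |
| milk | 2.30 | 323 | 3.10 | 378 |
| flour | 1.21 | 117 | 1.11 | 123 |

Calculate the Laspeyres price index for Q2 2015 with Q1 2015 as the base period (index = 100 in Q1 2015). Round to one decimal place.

123.1

Laspeyres price index uses base-period quantities as weights.
ΣP(Q2 2015)·Q(Q1 2015) = 1.52×65 + 3.16×22 + 1349.99×4 + 8.73×99 + 3.10×323 + 1.11×117 = 98.8 + 69.52 + 5399.96 + 864.27 + 1001.3 + 129.87 = 7563.72
ΣP(Q1 2015)·Q(Q1 2015) = 1.91×65 + 4.22×22 + 1099.86×4 + 6.50×99 + 2.30×323 + 1.21×117 = 124.15 + 92.84 + 4399.44 + 643.5 + 742.9 + 141.57 = 6144.4
Index = 7563.72 / 6144.4 × 100 = 123.0994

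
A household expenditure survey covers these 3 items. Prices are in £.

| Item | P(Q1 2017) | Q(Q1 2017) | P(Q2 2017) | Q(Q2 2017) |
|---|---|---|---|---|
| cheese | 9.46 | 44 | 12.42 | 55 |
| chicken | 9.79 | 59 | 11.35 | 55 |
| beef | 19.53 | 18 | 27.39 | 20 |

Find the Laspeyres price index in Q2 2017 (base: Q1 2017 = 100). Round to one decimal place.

Laspeyres price index uses base-period quantities as weights.
ΣP(Q2 2017)·Q(Q1 2017) = 12.42×44 + 11.35×59 + 27.39×18 = 546.48 + 669.65 + 493.02 = 1709.15
ΣP(Q1 2017)·Q(Q1 2017) = 9.46×44 + 9.79×59 + 19.53×18 = 416.24 + 577.61 + 351.54 = 1345.39
Index = 1709.15 / 1345.39 × 100 = 127.0375

127.0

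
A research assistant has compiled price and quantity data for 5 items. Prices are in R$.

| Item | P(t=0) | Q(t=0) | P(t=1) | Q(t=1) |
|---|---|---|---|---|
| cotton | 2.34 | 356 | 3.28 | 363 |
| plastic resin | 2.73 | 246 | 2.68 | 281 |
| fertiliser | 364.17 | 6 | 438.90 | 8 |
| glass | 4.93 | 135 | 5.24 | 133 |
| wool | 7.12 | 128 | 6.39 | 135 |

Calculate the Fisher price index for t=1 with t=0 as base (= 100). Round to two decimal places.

113.89

Laspeyres component (base-period weights):
ΣP(t=1)Q(t=0) = 3.28×356 + 2.68×246 + 438.90×6 + 5.24×135 + 6.39×128 = 1167.68 + 659.28 + 2633.4 + 707.4 + 817.92 = 5985.68
ΣP(t=0)Q(t=0) = 2.34×356 + 2.73×246 + 364.17×6 + 4.93×135 + 7.12×128 = 833.04 + 671.58 + 2185.02 + 665.55 + 911.36 = 5266.55
L = 5985.68 / 5266.55 × 100 = 113.6547
Paasche component (current-period weights):
ΣP(t=1)Q(t=1) = 3.28×363 + 2.68×281 + 438.90×8 + 5.24×133 + 6.39×135 = 1190.64 + 753.08 + 3511.2 + 696.92 + 862.65 = 7014.49
ΣP(t=0)Q(t=1) = 2.34×363 + 2.73×281 + 364.17×8 + 4.93×133 + 7.12×135 = 849.42 + 767.13 + 2913.36 + 655.69 + 961.2 = 6146.8
P = 7014.49 / 6146.8 × 100 = 114.1161
Fisher = √(L × P) = √(113.6547 × 114.1161) = 113.8852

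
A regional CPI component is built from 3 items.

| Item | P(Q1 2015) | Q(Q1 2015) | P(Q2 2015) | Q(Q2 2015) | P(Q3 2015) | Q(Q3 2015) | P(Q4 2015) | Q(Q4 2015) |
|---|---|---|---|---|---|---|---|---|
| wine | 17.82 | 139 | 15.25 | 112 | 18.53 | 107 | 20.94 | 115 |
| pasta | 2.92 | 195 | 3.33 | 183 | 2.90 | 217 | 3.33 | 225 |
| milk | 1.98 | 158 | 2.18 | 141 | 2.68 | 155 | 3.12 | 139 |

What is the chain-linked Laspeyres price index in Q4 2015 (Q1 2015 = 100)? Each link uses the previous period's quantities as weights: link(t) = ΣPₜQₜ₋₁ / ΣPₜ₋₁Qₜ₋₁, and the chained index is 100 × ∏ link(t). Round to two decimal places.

119.97

Link Q1 2015→Q2 2015:
ΣP(Q2 2015)Q(Q1 2015) = 15.25×139 + 3.33×195 + 2.18×158 = 2119.75 + 649.35 + 344.44 = 3113.54
ΣP(Q1 2015)Q(Q1 2015) = 17.82×139 + 2.92×195 + 1.98×158 = 2476.98 + 569.4 + 312.84 = 3359.22
link = 3113.54/3359.22 = 0.926864
Link Q2 2015→Q3 2015:
ΣP(Q3 2015)Q(Q2 2015) = 18.53×112 + 2.90×183 + 2.68×141 = 2075.36 + 530.7 + 377.88 = 2983.94
ΣP(Q2 2015)Q(Q2 2015) = 15.25×112 + 3.33×183 + 2.18×141 = 1708 + 609.39 + 307.38 = 2624.77
link = 2983.94/2624.77 = 1.136839
Link Q3 2015→Q4 2015:
ΣP(Q4 2015)Q(Q3 2015) = 20.94×107 + 3.33×217 + 3.12×155 = 2240.58 + 722.61 + 483.6 = 3446.79
ΣP(Q3 2015)Q(Q3 2015) = 18.53×107 + 2.90×217 + 2.68×155 = 1982.71 + 629.3 + 415.4 = 3027.41
link = 3446.79/3027.41 = 1.138528
Chained index = 100 × 0.926864 × 1.136839 × 1.138528 = 119.9661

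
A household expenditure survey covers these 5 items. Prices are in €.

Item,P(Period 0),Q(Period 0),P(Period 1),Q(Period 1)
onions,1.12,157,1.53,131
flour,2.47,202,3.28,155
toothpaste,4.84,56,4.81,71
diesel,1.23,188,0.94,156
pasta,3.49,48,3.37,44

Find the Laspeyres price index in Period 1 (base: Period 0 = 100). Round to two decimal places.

112.35

Laspeyres price index uses base-period quantities as weights.
ΣP(Period 1)·Q(Period 0) = 1.53×157 + 3.28×202 + 4.81×56 + 0.94×188 + 3.37×48 = 240.21 + 662.56 + 269.36 + 176.72 + 161.76 = 1510.61
ΣP(Period 0)·Q(Period 0) = 1.12×157 + 2.47×202 + 4.84×56 + 1.23×188 + 3.49×48 = 175.84 + 498.94 + 271.04 + 231.24 + 167.52 = 1344.58
Index = 1510.61 / 1344.58 × 100 = 112.3481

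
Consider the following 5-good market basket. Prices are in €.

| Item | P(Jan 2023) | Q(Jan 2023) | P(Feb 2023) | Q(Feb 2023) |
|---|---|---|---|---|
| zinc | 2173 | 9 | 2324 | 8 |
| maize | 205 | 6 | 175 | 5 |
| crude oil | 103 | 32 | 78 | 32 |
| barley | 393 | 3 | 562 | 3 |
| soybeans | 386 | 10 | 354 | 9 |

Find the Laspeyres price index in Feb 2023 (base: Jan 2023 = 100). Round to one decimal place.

Laspeyres price index uses base-period quantities as weights.
ΣP(Feb 2023)·Q(Jan 2023) = 2324×9 + 175×6 + 78×32 + 562×3 + 354×10 = 20916 + 1050 + 2496 + 1686 + 3540 = 29688
ΣP(Jan 2023)·Q(Jan 2023) = 2173×9 + 205×6 + 103×32 + 393×3 + 386×10 = 19557 + 1230 + 3296 + 1179 + 3860 = 29122
Index = 29688 / 29122 × 100 = 101.9435

101.9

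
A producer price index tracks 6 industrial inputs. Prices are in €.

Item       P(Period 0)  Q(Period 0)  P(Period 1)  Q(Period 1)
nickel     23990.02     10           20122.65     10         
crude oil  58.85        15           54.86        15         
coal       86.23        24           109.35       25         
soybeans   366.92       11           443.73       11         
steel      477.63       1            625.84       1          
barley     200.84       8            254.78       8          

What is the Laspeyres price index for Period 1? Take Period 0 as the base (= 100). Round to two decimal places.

85.24

Laspeyres price index uses base-period quantities as weights.
ΣP(Period 1)·Q(Period 0) = 20122.65×10 + 54.86×15 + 109.35×24 + 443.73×11 + 625.84×1 + 254.78×8 = 201226.5 + 822.9 + 2624.4 + 4881.03 + 625.84 + 2038.24 = 212218.91
ΣP(Period 0)·Q(Period 0) = 23990.02×10 + 58.85×15 + 86.23×24 + 366.92×11 + 477.63×1 + 200.84×8 = 239900.2 + 882.75 + 2069.52 + 4036.12 + 477.63 + 1606.72 = 248972.94
Index = 212218.91 / 248972.94 × 100 = 85.2377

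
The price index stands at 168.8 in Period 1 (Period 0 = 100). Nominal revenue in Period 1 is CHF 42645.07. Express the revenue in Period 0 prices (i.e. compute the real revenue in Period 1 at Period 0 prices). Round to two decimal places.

Real = Nominal ÷ (Index/100) = 42645.07 ÷ (168.8/100)
     = 42645.07 ÷ 1.688 = 25263.6671

25263.67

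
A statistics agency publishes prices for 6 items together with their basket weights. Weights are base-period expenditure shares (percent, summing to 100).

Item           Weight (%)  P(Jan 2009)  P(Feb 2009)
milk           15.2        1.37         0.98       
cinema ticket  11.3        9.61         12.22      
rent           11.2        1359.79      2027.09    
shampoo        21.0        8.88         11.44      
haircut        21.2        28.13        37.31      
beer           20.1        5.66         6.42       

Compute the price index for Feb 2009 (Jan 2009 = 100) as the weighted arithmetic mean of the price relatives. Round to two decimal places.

milk: 15.2 × (0.98/1.37) = 15.2 × 0.715328 = 10.8730
cinema ticket: 11.3 × (12.22/9.61) = 11.3 × 1.271592 = 14.3690
rent: 11.2 × (2027.09/1359.79) = 11.2 × 1.490738 = 16.6963
shampoo: 21.0 × (11.44/8.88) = 21.0 × 1.288288 = 27.0541
haircut: 21.2 × (37.31/28.13) = 21.2 × 1.326342 = 28.1185
beer: 20.1 × (6.42/5.66) = 20.1 × 1.134276 = 22.7989
Index = Σ wᵢ·(p₁ᵢ/p₀ᵢ) = 10.8730 + 14.3690 + 16.6963 + 27.0541 + 28.1185 + 22.7989 = 119.9097

119.91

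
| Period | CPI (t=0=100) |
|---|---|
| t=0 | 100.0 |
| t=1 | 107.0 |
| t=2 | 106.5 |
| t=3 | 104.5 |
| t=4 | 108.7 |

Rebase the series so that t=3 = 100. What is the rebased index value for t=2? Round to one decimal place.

101.9

Rebased(t=2) = 106.5 / 104.5 × 100 = 101.9139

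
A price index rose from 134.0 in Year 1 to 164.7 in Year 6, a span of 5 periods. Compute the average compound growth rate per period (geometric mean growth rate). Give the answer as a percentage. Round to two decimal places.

4.21%

Growth factor = (164.7/134.0)^(1/5) = (1.229104)^(1/5) = 1.042120
Growth rate = 1.042120 − 1 = 0.042120 = 4.2120%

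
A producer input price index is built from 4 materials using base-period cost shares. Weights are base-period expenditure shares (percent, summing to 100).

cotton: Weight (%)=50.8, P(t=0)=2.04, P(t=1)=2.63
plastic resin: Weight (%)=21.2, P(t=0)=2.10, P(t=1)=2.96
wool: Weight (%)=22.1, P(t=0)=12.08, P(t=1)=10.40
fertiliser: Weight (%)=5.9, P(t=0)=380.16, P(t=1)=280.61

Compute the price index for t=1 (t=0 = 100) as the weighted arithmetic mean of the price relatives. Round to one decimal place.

cotton: 50.8 × (2.63/2.04) = 50.8 × 1.289216 = 65.4922
plastic resin: 21.2 × (2.96/2.10) = 21.2 × 1.409524 = 29.8819
wool: 22.1 × (10.40/12.08) = 22.1 × 0.860927 = 19.0265
fertiliser: 5.9 × (280.61/380.16) = 5.9 × 0.738137 = 4.3550
Index = Σ wᵢ·(p₁ᵢ/p₀ᵢ) = 65.4922 + 29.8819 + 19.0265 + 4.3550 = 118.7556

118.8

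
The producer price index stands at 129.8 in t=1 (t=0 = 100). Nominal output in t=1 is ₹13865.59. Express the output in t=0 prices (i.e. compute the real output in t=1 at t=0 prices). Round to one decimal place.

Real = Nominal ÷ (Index/100) = 13865.59 ÷ (129.8/100)
     = 13865.59 ÷ 1.298 = 10682.2727

10682.3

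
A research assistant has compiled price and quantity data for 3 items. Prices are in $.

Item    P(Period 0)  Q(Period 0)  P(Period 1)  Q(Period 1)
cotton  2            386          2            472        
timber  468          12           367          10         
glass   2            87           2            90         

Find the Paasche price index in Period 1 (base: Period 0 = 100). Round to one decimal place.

Paasche price index uses current-period quantities as weights.
ΣP(Period 1)·Q(Period 1) = 2×472 + 367×10 + 2×90 = 944 + 3670 + 180 = 4794
ΣP(Period 0)·Q(Period 1) = 2×472 + 468×10 + 2×90 = 944 + 4680 + 180 = 5804
Index = 4794 / 5804 × 100 = 82.5982

82.6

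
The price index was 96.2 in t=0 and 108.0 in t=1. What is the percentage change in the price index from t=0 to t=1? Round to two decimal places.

Change = (108.0 − 96.2) / 96.2 × 100
       = 11.8 / 96.2 × 100 = 12.2661%

12.27%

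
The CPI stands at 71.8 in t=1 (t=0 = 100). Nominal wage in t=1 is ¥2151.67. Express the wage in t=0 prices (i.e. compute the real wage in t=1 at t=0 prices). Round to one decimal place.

2996.8

Real = Nominal ÷ (Index/100) = 2151.67 ÷ (71.8/100)
     = 2151.67 ÷ 0.718 = 2996.7549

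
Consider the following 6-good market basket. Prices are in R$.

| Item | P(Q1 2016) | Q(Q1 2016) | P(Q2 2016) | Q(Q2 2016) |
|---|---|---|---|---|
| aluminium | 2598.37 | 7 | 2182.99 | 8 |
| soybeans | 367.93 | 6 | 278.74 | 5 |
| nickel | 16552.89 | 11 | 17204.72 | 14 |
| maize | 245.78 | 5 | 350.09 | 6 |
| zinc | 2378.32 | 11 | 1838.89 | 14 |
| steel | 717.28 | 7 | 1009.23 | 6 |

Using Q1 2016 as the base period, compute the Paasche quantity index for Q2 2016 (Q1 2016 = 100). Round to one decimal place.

Paasche quantity index uses current-period prices as weights.
ΣP(Q2 2016)·Q(Q2 2016) = 2182.99×8 + 278.74×5 + 17204.72×14 + 350.09×6 + 1838.89×14 + 1009.23×6 = 17463.92 + 1393.7 + 240866.08 + 2100.54 + 25744.46 + 6055.38 = 293624.08
ΣP(Q2 2016)·Q(Q1 2016) = 2182.99×7 + 278.74×6 + 17204.72×11 + 350.09×5 + 1838.89×11 + 1009.23×7 = 15280.93 + 1672.44 + 189251.92 + 1750.45 + 20227.79 + 7064.61 = 235248.14
Index = 293624.08 / 235248.14 × 100 = 124.8146

124.8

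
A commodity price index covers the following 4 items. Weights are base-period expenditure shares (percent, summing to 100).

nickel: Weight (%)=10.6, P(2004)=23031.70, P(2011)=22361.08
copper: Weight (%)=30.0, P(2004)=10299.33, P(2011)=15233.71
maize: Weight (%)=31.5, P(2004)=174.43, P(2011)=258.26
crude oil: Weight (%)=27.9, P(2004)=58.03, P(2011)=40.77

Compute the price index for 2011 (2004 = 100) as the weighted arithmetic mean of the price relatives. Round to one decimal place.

120.9

nickel: 10.6 × (22361.08/23031.70) = 10.6 × 0.970883 = 10.2914
copper: 30.0 × (15233.71/10299.33) = 30.0 × 1.479097 = 44.3729
maize: 31.5 × (258.26/174.43) = 31.5 × 1.480594 = 46.6387
crude oil: 27.9 × (40.77/58.03) = 27.9 × 0.702568 = 19.6016
Index = Σ wᵢ·(p₁ᵢ/p₀ᵢ) = 10.2914 + 44.3729 + 46.6387 + 19.6016 = 120.9046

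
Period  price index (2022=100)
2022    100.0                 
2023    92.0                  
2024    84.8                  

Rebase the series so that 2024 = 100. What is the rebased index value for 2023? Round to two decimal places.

Rebased(2023) = 92.0 / 84.8 × 100 = 108.4906

108.49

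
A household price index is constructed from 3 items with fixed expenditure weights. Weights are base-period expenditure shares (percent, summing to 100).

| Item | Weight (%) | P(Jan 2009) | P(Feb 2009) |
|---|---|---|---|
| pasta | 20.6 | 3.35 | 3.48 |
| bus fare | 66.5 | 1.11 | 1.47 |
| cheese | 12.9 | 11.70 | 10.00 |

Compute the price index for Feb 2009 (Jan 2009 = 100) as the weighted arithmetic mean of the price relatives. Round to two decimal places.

120.49

pasta: 20.6 × (3.48/3.35) = 20.6 × 1.038806 = 21.3994
bus fare: 66.5 × (1.47/1.11) = 66.5 × 1.324324 = 88.0676
cheese: 12.9 × (10.00/11.70) = 12.9 × 0.854701 = 11.0256
Index = Σ wᵢ·(p₁ᵢ/p₀ᵢ) = 21.3994 + 88.0676 + 11.0256 = 120.4926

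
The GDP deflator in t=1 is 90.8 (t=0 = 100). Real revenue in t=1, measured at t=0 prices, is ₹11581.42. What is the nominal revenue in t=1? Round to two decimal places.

Nominal = Real × (Index/100) = 11581.42 × (90.8/100)
        = 11581.42 × 0.908 = 10515.9294

10515.93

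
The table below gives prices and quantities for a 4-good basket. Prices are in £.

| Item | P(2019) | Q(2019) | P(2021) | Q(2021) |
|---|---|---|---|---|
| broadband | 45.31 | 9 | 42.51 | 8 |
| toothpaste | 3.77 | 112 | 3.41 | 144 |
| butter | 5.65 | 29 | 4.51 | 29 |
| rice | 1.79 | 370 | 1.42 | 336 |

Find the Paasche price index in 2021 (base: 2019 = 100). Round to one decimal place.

Paasche price index uses current-period quantities as weights.
ΣP(2021)·Q(2021) = 42.51×8 + 3.41×144 + 4.51×29 + 1.42×336 = 340.08 + 491.04 + 130.79 + 477.12 = 1439.03
ΣP(2019)·Q(2021) = 45.31×8 + 3.77×144 + 5.65×29 + 1.79×336 = 362.48 + 542.88 + 163.85 + 601.44 = 1670.65
Index = 1439.03 / 1670.65 × 100 = 86.1359

86.1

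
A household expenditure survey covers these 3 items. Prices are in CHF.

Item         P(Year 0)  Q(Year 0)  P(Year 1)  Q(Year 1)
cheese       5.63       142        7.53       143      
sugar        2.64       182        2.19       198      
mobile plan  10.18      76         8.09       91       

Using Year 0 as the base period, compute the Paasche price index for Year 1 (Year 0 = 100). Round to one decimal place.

Paasche price index uses current-period quantities as weights.
ΣP(Year 1)·Q(Year 1) = 7.53×143 + 2.19×198 + 8.09×91 = 1076.79 + 433.62 + 736.19 = 2246.6
ΣP(Year 0)·Q(Year 1) = 5.63×143 + 2.64×198 + 10.18×91 = 805.09 + 522.72 + 926.38 = 2254.19
Index = 2246.6 / 2254.19 × 100 = 99.6633

99.7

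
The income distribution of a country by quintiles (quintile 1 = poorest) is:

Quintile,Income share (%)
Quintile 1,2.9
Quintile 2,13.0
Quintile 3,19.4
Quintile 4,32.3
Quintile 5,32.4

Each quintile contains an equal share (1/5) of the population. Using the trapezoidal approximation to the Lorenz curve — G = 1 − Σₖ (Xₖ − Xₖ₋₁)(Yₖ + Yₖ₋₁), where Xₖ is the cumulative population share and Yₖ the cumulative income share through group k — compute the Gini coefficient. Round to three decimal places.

0.313

Cumulative income shares Yₖ: 0.0290, 0.1590, 0.3530, 0.6760, 1.0000
Σ (Xₖ−Xₖ₋₁)(Yₖ+Yₖ₋₁) = (1/5)(0.0290+0.0000) + (1/5)(0.1590+0.0290) + (1/5)(0.3530+0.1590) + (1/5)(0.6760+0.3530) + (1/5)(1.0000+0.6760)
  = 0.0058 + 0.0376 + 0.1024 + 0.2058 + 0.3352 = 0.6868
G = 1 − 0.6868 = 0.3132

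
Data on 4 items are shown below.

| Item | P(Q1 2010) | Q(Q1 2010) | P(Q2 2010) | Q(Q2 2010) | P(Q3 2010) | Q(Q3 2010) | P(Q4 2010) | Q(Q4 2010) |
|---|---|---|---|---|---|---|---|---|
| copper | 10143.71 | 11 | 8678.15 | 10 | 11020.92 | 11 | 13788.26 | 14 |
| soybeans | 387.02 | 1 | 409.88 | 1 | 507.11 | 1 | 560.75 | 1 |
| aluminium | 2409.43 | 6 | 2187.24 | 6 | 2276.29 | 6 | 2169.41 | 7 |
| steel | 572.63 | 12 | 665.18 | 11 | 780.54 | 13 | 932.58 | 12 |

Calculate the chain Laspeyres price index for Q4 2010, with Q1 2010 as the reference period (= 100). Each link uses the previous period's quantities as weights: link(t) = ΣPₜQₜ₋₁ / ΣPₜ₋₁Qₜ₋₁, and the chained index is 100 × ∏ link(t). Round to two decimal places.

Link Q1 2010→Q2 2010:
ΣP(Q2 2010)Q(Q1 2010) = 8678.15×11 + 409.88×1 + 2187.24×6 + 665.18×12 = 95459.65 + 409.88 + 13123.44 + 7982.16 = 116975.13
ΣP(Q1 2010)Q(Q1 2010) = 10143.71×11 + 387.02×1 + 2409.43×6 + 572.63×12 = 111580.81 + 387.02 + 14456.58 + 6871.56 = 133295.97
link = 116975.13/133295.97 = 0.877559
Link Q2 2010→Q3 2010:
ΣP(Q3 2010)Q(Q2 2010) = 11020.92×10 + 507.11×1 + 2276.29×6 + 780.54×11 = 110209.2 + 507.11 + 13657.74 + 8585.94 = 132959.99
ΣP(Q2 2010)Q(Q2 2010) = 8678.15×10 + 409.88×1 + 2187.24×6 + 665.18×11 = 86781.5 + 409.88 + 13123.44 + 7316.98 = 107631.8
link = 132959.99/107631.8 = 1.235323
Link Q3 2010→Q4 2010:
ΣP(Q4 2010)Q(Q3 2010) = 13788.26×11 + 560.75×1 + 2169.41×6 + 932.58×13 = 151670.86 + 560.75 + 13016.46 + 12123.54 = 177371.61
ΣP(Q3 2010)Q(Q3 2010) = 11020.92×11 + 507.11×1 + 2276.29×6 + 780.54×13 = 121230.12 + 507.11 + 13657.74 + 10147.02 = 145541.99
link = 177371.61/145541.99 = 1.218697
Chained index = 100 × 0.877559 × 1.235323 × 1.218697 = 132.1152

132.12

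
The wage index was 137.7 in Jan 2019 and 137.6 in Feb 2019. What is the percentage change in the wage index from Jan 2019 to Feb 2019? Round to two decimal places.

-0.07%

Change = (137.6 − 137.7) / 137.7 × 100
       = -0.1 / 137.7 × 100 = -0.0726%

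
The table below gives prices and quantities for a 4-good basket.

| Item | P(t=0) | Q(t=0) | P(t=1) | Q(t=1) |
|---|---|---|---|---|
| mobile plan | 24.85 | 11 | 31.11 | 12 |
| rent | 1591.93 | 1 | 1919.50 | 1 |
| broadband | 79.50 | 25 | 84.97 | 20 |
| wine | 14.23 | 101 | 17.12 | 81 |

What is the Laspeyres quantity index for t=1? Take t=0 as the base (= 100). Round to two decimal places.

Laspeyres quantity index uses base-period prices as weights.
ΣP(t=0)·Q(t=1) = 24.85×12 + 1591.93×1 + 79.50×20 + 14.23×81 = 298.2 + 1591.93 + 1590 + 1152.63 = 4632.76
ΣP(t=0)·Q(t=0) = 24.85×11 + 1591.93×1 + 79.50×25 + 14.23×101 = 273.35 + 1591.93 + 1987.5 + 1437.23 = 5290.01
Index = 4632.76 / 5290.01 × 100 = 87.5756

87.58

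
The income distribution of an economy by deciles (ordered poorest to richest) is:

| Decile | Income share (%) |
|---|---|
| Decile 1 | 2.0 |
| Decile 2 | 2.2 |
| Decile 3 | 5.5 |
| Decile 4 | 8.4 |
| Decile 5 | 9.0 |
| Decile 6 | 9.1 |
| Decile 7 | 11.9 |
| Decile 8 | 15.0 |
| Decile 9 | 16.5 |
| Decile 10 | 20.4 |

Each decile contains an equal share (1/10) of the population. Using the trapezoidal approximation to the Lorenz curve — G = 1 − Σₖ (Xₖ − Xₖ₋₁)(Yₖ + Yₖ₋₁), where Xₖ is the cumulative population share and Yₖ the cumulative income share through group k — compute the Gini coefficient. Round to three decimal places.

0.324

Cumulative income shares Yₖ: 0.0200, 0.0420, 0.0970, 0.1810, 0.2710, 0.3620, 0.4810, 0.6310, 0.7960, 1.0000
Σ (Xₖ−Xₖ₋₁)(Yₖ+Yₖ₋₁) = (1/10)(0.0200+0.0000) + (1/10)(0.0420+0.0200) + (1/10)(0.0970+0.0420) + (1/10)(0.1810+0.0970) + (1/10)(0.2710+0.1810) + (1/10)(0.3620+0.2710) + (1/10)(0.4810+0.3620) + (1/10)(0.6310+0.4810) + (1/10)(0.7960+0.6310) + (1/10)(1.0000+0.7960)
  = 0.0020 + 0.0062 + 0.0139 + 0.0278 + 0.0452 + 0.0633 + 0.0843 + 0.1112 + 0.1427 + 0.1796 = 0.6762
G = 1 − 0.6762 = 0.3238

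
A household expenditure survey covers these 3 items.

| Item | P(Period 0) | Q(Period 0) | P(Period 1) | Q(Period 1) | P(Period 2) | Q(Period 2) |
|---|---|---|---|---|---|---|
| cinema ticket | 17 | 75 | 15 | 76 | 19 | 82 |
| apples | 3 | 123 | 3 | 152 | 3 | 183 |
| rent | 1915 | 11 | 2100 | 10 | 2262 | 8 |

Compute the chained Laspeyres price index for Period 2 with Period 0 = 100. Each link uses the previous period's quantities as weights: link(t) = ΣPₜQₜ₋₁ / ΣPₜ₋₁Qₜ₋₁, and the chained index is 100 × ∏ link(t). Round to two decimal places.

Link Period 0→Period 1:
ΣP(Period 1)Q(Period 0) = 15×75 + 3×123 + 2100×11 = 1125 + 369 + 23100 = 24594
ΣP(Period 0)Q(Period 0) = 17×75 + 3×123 + 1915×11 = 1275 + 369 + 21065 = 22709
link = 24594/22709 = 1.083007
Link Period 1→Period 2:
ΣP(Period 2)Q(Period 1) = 19×76 + 3×152 + 2262×10 = 1444 + 456 + 22620 = 24520
ΣP(Period 1)Q(Period 1) = 15×76 + 3×152 + 2100×10 = 1140 + 456 + 21000 = 22596
link = 24520/22596 = 1.085148
Chained index = 100 × 1.083007 × 1.085148 = 117.5222

117.52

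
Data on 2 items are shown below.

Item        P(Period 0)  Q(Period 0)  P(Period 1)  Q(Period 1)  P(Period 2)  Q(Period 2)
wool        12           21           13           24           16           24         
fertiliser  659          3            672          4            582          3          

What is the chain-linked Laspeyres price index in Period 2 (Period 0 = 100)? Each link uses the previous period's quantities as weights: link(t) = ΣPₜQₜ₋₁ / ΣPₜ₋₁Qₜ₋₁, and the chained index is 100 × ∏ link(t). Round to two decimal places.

92.83

Link Period 0→Period 1:
ΣP(Period 1)Q(Period 0) = 13×21 + 672×3 = 273 + 2016 = 2289
ΣP(Period 0)Q(Period 0) = 12×21 + 659×3 = 252 + 1977 = 2229
link = 2289/2229 = 1.026918
Link Period 1→Period 2:
ΣP(Period 2)Q(Period 1) = 16×24 + 582×4 = 384 + 2328 = 2712
ΣP(Period 1)Q(Period 1) = 13×24 + 672×4 = 312 + 2688 = 3000
link = 2712/3000 = 0.904000
Chained index = 100 × 1.026918 × 0.904000 = 92.8334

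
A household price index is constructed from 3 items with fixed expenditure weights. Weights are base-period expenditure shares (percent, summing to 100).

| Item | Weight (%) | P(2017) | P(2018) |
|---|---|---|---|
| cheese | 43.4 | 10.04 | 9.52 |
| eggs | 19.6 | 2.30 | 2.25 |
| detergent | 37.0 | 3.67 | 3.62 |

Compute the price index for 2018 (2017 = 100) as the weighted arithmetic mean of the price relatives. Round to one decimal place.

96.8

cheese: 43.4 × (9.52/10.04) = 43.4 × 0.948207 = 41.1522
eggs: 19.6 × (2.25/2.30) = 19.6 × 0.978261 = 19.1739
detergent: 37.0 × (3.62/3.67) = 37.0 × 0.986376 = 36.4959
Index = Σ wᵢ·(p₁ᵢ/p₀ᵢ) = 41.1522 + 19.1739 + 36.4959 = 96.8220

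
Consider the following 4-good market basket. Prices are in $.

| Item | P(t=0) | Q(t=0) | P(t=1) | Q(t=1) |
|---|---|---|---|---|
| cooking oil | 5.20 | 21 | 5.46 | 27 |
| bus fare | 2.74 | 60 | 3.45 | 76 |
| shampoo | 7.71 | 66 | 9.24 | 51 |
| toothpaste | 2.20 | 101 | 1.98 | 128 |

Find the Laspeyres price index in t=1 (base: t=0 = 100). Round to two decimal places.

112.62

Laspeyres price index uses base-period quantities as weights.
ΣP(t=1)·Q(t=0) = 5.46×21 + 3.45×60 + 9.24×66 + 1.98×101 = 114.66 + 207 + 609.84 + 199.98 = 1131.48
ΣP(t=0)·Q(t=0) = 5.20×21 + 2.74×60 + 7.71×66 + 2.20×101 = 109.2 + 164.4 + 508.86 + 222.2 = 1004.66
Index = 1131.48 / 1004.66 × 100 = 112.6232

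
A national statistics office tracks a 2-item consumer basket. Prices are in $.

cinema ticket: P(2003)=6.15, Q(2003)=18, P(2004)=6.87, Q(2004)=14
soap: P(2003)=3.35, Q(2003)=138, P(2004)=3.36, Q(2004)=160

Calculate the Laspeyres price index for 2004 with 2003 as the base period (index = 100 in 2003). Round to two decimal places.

102.50

Laspeyres price index uses base-period quantities as weights.
ΣP(2004)·Q(2003) = 6.87×18 + 3.36×138 = 123.66 + 463.68 = 587.34
ΣP(2003)·Q(2003) = 6.15×18 + 3.35×138 = 110.7 + 462.3 = 573
Index = 587.34 / 573 × 100 = 102.5026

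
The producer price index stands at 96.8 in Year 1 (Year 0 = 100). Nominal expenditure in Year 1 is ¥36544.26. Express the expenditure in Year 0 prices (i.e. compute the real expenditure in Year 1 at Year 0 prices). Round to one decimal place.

Real = Nominal ÷ (Index/100) = 36544.26 ÷ (96.8/100)
     = 36544.26 ÷ 0.968 = 37752.3347

37752.3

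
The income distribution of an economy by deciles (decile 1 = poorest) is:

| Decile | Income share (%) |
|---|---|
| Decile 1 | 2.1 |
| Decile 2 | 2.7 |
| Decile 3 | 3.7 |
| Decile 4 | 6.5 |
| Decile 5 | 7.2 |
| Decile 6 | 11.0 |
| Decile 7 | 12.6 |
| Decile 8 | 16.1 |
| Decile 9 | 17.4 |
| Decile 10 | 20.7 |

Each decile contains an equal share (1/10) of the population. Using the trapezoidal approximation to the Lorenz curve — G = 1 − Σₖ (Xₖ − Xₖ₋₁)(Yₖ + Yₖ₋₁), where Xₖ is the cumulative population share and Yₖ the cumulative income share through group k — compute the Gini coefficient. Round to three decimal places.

0.354

Cumulative income shares Yₖ: 0.0210, 0.0480, 0.0850, 0.1500, 0.2220, 0.3320, 0.4580, 0.6190, 0.7930, 1.0000
Σ (Xₖ−Xₖ₋₁)(Yₖ+Yₖ₋₁) = (1/10)(0.0210+0.0000) + (1/10)(0.0480+0.0210) + (1/10)(0.0850+0.0480) + (1/10)(0.1500+0.0850) + (1/10)(0.2220+0.1500) + (1/10)(0.3320+0.2220) + (1/10)(0.4580+0.3320) + (1/10)(0.6190+0.4580) + (1/10)(0.7930+0.6190) + (1/10)(1.0000+0.7930)
  = 0.0021 + 0.0069 + 0.0133 + 0.0235 + 0.0372 + 0.0554 + 0.0790 + 0.1077 + 0.1412 + 0.1793 = 0.6456
G = 1 − 0.6456 = 0.3544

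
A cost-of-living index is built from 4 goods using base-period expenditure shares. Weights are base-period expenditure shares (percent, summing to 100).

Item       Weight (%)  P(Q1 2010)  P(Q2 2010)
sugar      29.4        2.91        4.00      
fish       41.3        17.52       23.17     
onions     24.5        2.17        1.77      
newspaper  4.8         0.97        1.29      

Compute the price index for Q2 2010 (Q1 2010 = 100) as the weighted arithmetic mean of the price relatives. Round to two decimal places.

121.40

sugar: 29.4 × (4.00/2.91) = 29.4 × 1.374570 = 40.4124
fish: 41.3 × (23.17/17.52) = 41.3 × 1.322489 = 54.6188
onions: 24.5 × (1.77/2.17) = 24.5 × 0.815668 = 19.9839
newspaper: 4.8 × (1.29/0.97) = 4.8 × 1.329897 = 6.3835
Index = Σ wᵢ·(p₁ᵢ/p₀ᵢ) = 40.4124 + 54.6188 + 19.9839 + 6.3835 = 121.3985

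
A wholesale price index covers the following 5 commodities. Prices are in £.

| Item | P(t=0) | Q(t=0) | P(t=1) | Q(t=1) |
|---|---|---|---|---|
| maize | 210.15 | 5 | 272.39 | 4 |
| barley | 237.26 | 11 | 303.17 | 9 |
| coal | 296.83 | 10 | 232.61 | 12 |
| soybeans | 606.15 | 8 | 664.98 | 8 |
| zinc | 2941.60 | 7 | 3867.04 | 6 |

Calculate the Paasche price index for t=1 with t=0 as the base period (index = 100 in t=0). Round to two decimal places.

120.99

Paasche price index uses current-period quantities as weights.
ΣP(t=1)·Q(t=1) = 272.39×4 + 303.17×9 + 232.61×12 + 664.98×8 + 3867.04×6 = 1089.56 + 2728.53 + 2791.32 + 5319.84 + 23202.24 = 35131.49
ΣP(t=0)·Q(t=1) = 210.15×4 + 237.26×9 + 296.83×12 + 606.15×8 + 2941.60×6 = 840.6 + 2135.34 + 3561.96 + 4849.2 + 17649.6 = 29036.7
Index = 35131.49 / 29036.7 × 100 = 120.9900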